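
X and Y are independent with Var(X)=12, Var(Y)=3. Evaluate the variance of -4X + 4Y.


Independence => Cov(X,Y)=0
Var(-4X + 4Y) = (-4)^2*Var(X) + 4^2*Var(Y)
= 16*12 + 16*3 = 240

240


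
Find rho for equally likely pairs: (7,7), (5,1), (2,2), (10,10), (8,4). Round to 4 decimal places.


Cov(X,Y) = 7.2800, Var(X) = 7.4400, Var(Y) = 10.9600
rho = Cov/(sqrt(VarX)*sqrt(VarY)) = 0.8062

0.8062


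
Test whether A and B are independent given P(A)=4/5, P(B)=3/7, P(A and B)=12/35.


P(A)*P(B) = 4/5*3/7 = 12/35
P(A∩B) = 12/35, which equals P(A)P(B), so independent

Yes, A and B are independent


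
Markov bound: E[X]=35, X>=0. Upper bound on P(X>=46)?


Markov: P(X >= a) <= E[X]/a
P(X >= 46) <= 35/46

35/46


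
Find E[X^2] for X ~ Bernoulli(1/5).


For Bernoulli: X in {0,1}
E[X^2] = 0^2*(1-1/5) + 1^2*1/5 = 1/5

1/5


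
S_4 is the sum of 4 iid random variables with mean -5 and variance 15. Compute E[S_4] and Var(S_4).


E[S_n] = n*mu = 4*-5 = -20
Var(S_n) = n*sigma^2 = 4*15 = 60

E[S_4]=-20, Var(S_4)=60


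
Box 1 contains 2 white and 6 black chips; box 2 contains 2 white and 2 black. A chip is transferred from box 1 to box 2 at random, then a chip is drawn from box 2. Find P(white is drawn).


P(transfer white) = 2/8 = 1/4; P(transfer black) = 3/4
If white transferred: Urn II has 3 white of 5, so P(white|white moved) = 3/5
If black transferred: Urn II has 2 white of 5, so P(white|black moved) = 2/5
By total probability: P(white) = 1/4*3/5 + 3/4*2/5 = 9/20

9/20


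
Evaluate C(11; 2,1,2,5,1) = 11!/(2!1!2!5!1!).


11! = 39916800
Denominator: 2!=2 * 1!=1 * 2!=2 * 5!=120 * 1!=1
Coefficient = 39916800 / 480 = 83160

83160


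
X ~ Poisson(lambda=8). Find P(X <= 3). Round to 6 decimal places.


P(X<=3) = e^(-8)*8^0/0! + e^(-8)*8^1/1! + e^(-8)*8^2/2! + e^(-8)*8^3/3!
≈ 0.0003354626 + 0.0026837010 + 0.0107348041 + 0.0286261442
= 0.0423801119
≈ 0.042380

0.042380


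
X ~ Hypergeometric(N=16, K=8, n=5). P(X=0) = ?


P(X=0) = C(8,0)*C(8,5) / C(16,5)
= 1*56 / 4368
= 56/4368 = 1/78

1/78


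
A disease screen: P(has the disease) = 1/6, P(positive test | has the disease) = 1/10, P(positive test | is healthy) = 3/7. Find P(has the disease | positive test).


P(A) = P(A|B)P(B) + P(A|B')P(B') = 1/10*1/6 + 3/7*5/6 = 157/420
P(B|A) = P(A|B)P(B)/P(A) = (1/60)/(157/420) = 7/157

7/157


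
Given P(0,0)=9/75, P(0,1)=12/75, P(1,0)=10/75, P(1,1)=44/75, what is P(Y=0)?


P(Y=0) = P(0,0)+P(1,0) = 9/75 + 10/75 = 19/75

19/75


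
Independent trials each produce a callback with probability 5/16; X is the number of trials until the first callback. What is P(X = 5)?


P(X=5) = (1-p)^4 * p = (11/16)^4 * 5/16
= 14641/65536 * 5/16 = 73205/1048576

73205/1048576


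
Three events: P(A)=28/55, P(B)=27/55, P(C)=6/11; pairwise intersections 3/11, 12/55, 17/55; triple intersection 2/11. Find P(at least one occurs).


P(A∪B∪C) = P(A)+P(B)+P(C) - P(AB)-P(AC)-P(BC) + P(ABC)
= 28/55+27/55+6/11 - 3/11-12/55-17/55 + 2/11
= 51/55

51/55


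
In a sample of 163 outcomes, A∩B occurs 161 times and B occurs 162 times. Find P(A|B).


P(A|B) = P(A∩B)/P(B) = (161/163)/(162/163) = 161/162

161/162


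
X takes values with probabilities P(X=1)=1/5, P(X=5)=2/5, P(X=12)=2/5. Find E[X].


E[X] = sum(x * P(x))
= 1*1/5 + 5*2/5 + 12*2/5
= 7

7


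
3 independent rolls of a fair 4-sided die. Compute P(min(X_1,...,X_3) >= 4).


P(min >= 4) = P(all X_i >= 4) = (P(X_1 >= 4))^3
= (1/4)^3 = 1/64

1/64


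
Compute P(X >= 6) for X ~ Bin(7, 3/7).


P(X>=6) = P(X=6) + P(X=7)
= 2916/117649 + 2187/823543
= 22599/823543

22599/823543


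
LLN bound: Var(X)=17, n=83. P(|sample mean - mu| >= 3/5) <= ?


Var(Xbar) = Var(X)/n = 17/83
Chebyshev: P(|Xbar-mu| >= 3/5) <= Var(Xbar)/(3/5)^2 = (17/83)/(9/25) = 425/747

425/747


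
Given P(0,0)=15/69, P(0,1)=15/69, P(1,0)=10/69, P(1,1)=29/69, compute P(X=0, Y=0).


Read from table: P(X=0, Y=0) = 15/69 = 5/23

5/23


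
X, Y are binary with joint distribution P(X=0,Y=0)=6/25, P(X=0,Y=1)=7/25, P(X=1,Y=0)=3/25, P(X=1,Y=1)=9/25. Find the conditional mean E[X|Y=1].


P(Y=1) = 16/25
E[X|Y=1] = (0*7 + 1*9)/16 = 9/16

9/16


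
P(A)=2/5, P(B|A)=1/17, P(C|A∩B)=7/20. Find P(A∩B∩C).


P(A∩B∩C) = P(A) * P(B|A) * P(C|A∩B)
= 2/5 * 1/17 * 7/20
= 2/85 * 7/20 = 7/850

7/850


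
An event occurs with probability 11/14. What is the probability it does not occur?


P(A') = 1 - P(A) = 1 - 11/14 = 3/14

3/14


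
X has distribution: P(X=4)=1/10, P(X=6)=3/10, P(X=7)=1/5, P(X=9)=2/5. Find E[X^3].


E[X^3] = sum(g(x)*P(x))
= 64*1/10 + 216*3/10 + 343*1/5 + 729*2/5
= 2157/5

2157/5


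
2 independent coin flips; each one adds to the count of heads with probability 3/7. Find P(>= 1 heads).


P(at least one) = 1 - P(none)
P(none) = (1 - 3/7)^2 = (4/7)^2 = 16/49
P(at least one) = 1 - 16/49 = 33/49

33/49


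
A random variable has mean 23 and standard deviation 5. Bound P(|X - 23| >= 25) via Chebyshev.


k = 25/5 = 5
Chebyshev: P(|X-mu| >= k*sigma) <= 1/k^2 = 1/5^2 = 1/25

1/25


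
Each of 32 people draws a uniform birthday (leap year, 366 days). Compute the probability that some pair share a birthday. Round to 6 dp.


P(all different) = prod((366-i)/366 for i=0..31) = 0.247626
P(at least one match) = 1 - 0.247626 = 0.752374

0.752374


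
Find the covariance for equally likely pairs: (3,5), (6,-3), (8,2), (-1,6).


E[X]=4, E[Y]=5/2, E[XY]=7/4
Cov(X,Y) = E[XY] - E[X]E[Y] = 7/4 - 4*5/2 = -33/4

-33/4


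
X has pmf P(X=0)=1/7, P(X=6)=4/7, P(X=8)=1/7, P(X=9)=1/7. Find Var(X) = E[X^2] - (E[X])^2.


E[X] = 41/7, E[X^2] = 289/7
Var(X) = E[X^2] - (E[X])^2 = 289/7 - (41/7)^2 = 342/49

342/49


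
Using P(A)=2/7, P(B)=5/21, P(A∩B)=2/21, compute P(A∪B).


P(A∪B) = P(A) + P(B) - P(A∩B)
= 2/7 + 5/21 - 2/21 = 3/7

3/7


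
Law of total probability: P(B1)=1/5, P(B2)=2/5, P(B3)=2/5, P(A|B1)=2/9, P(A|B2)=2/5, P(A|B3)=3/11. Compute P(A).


P(A) = P(A|B1)P(B1) + P(A|B2)P(B2) + P(A|B3)P(B3)
= 2/9*1/5 + 2/5*2/5 + 3/11*2/5
= 2/45 + 4/25 + 6/55 = 776/2475

776/2475


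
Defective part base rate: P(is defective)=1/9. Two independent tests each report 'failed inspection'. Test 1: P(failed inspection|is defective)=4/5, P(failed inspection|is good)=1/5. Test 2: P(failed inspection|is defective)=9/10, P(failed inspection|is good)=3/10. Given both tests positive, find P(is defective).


After test 1: P(+) = 4/5*1/9 + 1/5*8/9 = 4/15
P(B|+) = (4/45)/(4/15) = 1/3
After test 2 (use post1 as new prior): P(+) = 9/10*1/3 + 3/10*2/3 = 1/2
P(B|+,+) = (3/10)/(1/2) = 3/5

3/5


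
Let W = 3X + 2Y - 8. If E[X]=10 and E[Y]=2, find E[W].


E[3X + 2Y - 8] = 3*E[X] + 2*E[Y] - 8
= (3)*(10) + (2)*(2) + (-8)
= 30 + 4 - 8 = 26

26


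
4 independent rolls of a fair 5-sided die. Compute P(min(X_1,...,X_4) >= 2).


P(min >= 2) = P(all X_i >= 2) = (P(X_1 >= 2))^4
= (4/5)^4 = 256/625

256/625


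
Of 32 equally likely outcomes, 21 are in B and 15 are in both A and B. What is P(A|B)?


P(A|B) = P(A∩B)/P(B) = (15/32)/(21/32) = 15/21 = 5/7

5/7


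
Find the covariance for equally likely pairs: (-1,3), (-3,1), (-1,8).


E[X]=-5/3, E[Y]=4, E[XY]=-14/3
Cov(X,Y) = E[XY] - E[X]E[Y] = -14/3 + 5/3*4 = 2

2


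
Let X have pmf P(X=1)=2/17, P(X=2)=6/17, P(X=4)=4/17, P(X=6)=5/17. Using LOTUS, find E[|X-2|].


E[|X-2|] = sum(g(x)*P(x))
= 1*2/17 + 0*6/17 + 2*4/17 + 4*5/17
= 30/17

30/17


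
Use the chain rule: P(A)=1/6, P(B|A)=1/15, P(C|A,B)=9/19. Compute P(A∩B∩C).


P(A∩B∩C) = P(A) * P(B|A) * P(C|A∩B)
= 1/6 * 1/15 * 9/19
= 1/90 * 9/19 = 1/190

1/190


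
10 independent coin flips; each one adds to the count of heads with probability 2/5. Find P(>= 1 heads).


P(at least one) = 1 - P(none)
P(none) = (1 - 2/5)^10 = (3/5)^10 = 59049/9765625
P(at least one) = 1 - 59049/9765625 = 9706576/9765625

9706576/9765625


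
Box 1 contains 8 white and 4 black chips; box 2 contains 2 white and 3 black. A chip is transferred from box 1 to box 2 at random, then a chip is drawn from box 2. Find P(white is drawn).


P(transfer white) = 8/12 = 2/3; P(transfer black) = 1/3
If white transferred: Urn II has 3 white of 6, so P(white|white moved) = 1/2
If black transferred: Urn II has 2 white of 6, so P(white|black moved) = 1/3
By total probability: P(white) = 2/3*1/2 + 1/3*1/3 = 4/9

4/9


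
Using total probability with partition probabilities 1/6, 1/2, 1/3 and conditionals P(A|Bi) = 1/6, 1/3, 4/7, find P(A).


P(A) = P(A|B1)P(B1) + P(A|B2)P(B2) + P(A|B3)P(B3)
= 1/6*1/6 + 1/3*1/2 + 4/7*1/3
= 1/36 + 1/6 + 4/21 = 97/252

97/252


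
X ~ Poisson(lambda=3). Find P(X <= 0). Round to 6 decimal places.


P(X<=0) = e^(-3)*3^0/0!
≈ 0.0497870684
≈ 0.049787

0.049787


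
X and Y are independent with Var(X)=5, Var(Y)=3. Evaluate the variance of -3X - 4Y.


Independence => Cov(X,Y)=0
Var(-3X - 4Y) = (-3)^2*Var(X) + (-4)^2*Var(Y)
= 9*5 + 16*3 = 93

93


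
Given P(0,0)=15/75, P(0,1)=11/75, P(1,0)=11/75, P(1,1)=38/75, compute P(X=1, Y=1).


Read from table: P(X=1, Y=1) = 38/75

38/75


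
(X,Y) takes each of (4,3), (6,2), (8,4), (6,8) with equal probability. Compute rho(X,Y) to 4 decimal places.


Cov(X,Y) = 0.5000, Var(X) = 2.0000, Var(Y) = 5.1875
rho = Cov/(sqrt(VarX)*sqrt(VarY)) = 0.1552

0.1552


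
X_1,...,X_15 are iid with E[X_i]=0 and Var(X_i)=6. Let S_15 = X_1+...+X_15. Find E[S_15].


E[S_n] = n*E[X_1] = 15*0 = 0

0


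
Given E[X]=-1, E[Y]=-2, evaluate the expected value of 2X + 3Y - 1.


E[2X + 3Y - 1] = 2*E[X] + 3*E[Y] - 1
= (2)*(-1) + (3)*(-2) + (-1)
= -2 - 6 - 1 = -9

-9


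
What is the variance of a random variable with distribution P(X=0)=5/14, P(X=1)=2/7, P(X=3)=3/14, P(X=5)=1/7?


E[X] = 23/14, E[X^2] = 81/14
Var(X) = E[X^2] - (E[X])^2 = 81/14 - (23/14)^2 = 605/196

605/196


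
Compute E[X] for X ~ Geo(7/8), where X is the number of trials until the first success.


For geometric (trials until first success), E[X] = 1/p = 1/(7/8) = 8/7

8/7


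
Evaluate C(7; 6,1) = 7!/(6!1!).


7! = 5040
Denominator: 6!=720 * 1!=1
Coefficient = 5040 / 720 = 7

7


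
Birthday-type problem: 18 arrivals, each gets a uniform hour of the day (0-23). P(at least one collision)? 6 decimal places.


P(all different) = prod((24-i)/24 for i=0..17) = 0.000123
P(at least one match) = 1 - 0.000123 = 0.999877

0.999877


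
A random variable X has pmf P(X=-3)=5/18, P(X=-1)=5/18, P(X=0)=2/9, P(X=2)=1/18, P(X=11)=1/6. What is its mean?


E[X] = sum(x * P(x))
= -3*5/18 - 1*5/18 + 0*2/9 + 2*1/18 + 11*1/6
= 5/6

5/6


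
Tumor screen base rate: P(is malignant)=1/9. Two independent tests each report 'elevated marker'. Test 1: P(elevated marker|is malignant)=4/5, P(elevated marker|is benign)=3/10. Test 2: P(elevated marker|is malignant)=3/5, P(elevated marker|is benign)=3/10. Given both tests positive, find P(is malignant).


After test 1: P(+) = 4/5*1/9 + 3/10*8/9 = 16/45
P(B|+) = (4/45)/(16/45) = 1/4
After test 2 (use post1 as new prior): P(+) = 3/5*1/4 + 3/10*3/4 = 3/8
P(B|+,+) = (3/20)/(3/8) = 2/5

2/5


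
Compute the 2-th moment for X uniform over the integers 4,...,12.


E[X^2] = (1/9) * sum(x^2 for x=4..12)
= 636/9 = 212/3

212/3


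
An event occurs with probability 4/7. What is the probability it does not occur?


P(A') = 1 - P(A) = 1 - 4/7 = 3/7

3/7


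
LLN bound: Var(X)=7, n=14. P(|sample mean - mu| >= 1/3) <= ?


Var(Xbar) = Var(X)/n = 7/14
Chebyshev: P(|Xbar-mu| >= 1/3) <= Var(Xbar)/(1/3)^2 = (1/2)/(1/9) = 9/2
Bound exceeds 1, so trivial bound: 1

1


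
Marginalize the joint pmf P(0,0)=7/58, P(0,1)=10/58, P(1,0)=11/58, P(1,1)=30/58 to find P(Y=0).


P(Y=0) = P(0,0)+P(1,0) = 7/58 + 11/58 = 18/58 = 9/29

9/29


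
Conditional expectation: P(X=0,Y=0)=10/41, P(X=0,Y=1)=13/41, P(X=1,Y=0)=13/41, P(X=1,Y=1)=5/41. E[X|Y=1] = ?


P(Y=1) = 18/41
E[X|Y=1] = (0*13 + 1*5)/18 = 5/18

5/18


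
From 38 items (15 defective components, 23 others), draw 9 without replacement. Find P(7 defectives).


P(X=7) = C(15,7)*C(23,2) / C(38,9)
= 6435*253 / 163011640
= 1628055/163011640 = 29601/2963848

29601/2963848


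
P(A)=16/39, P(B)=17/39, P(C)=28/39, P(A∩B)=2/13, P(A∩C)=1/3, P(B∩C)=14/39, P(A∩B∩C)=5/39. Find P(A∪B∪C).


P(A∪B∪C) = P(A)+P(B)+P(C) - P(AB)-P(AC)-P(BC) + P(ABC)
= 16/39+17/39+28/39 - 2/13-1/3-14/39 + 5/39
= 11/13

11/13


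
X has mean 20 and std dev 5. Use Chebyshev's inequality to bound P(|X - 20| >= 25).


k = 25/5 = 5
Chebyshev: P(|X-mu| >= k*sigma) <= 1/k^2 = 1/5^2 = 1/25

1/25


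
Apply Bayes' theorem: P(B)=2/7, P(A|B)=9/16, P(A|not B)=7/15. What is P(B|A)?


P(A) = P(A|B)P(B) + P(A|B')P(B') = 9/16*2/7 + 7/15*5/7 = 83/168
P(B|A) = P(A|B)P(B)/P(A) = (9/56)/(83/168) = 27/83

27/83


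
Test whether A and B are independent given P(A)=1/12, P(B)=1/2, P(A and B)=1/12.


P(A)*P(B) = 1/12*1/2 = 1/24
P(A∩B) = 1/12 != 1/24, so not independent

No, A and B are not independent


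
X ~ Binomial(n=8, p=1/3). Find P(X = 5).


P(X=5) = C(8,5) * p^5 * (1-p)^3
= 56 * 1/243 * 8/27
= 448/6561

448/6561


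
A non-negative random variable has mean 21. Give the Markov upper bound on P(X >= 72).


Markov: P(X >= a) <= E[X]/a
P(X >= 72) <= 21/72 = 7/24

7/24


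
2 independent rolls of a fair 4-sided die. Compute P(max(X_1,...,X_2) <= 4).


P(max <= 4) = P(all X_i <= 4) = (P(X_1 <= 4))^2
= (4/4)^2 = 1^2 = 1

1


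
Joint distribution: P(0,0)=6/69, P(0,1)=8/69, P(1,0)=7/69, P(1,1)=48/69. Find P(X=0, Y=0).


Read from table: P(X=0, Y=0) = 6/69 = 2/23

2/23


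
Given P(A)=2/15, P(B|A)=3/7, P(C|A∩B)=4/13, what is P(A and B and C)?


P(A∩B∩C) = P(A) * P(B|A) * P(C|A∩B)
= 2/15 * 3/7 * 4/13
= 2/35 * 4/13 = 8/455

8/455


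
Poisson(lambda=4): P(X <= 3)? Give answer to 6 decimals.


P(X<=3) = e^(-4)*4^0/0! + e^(-4)*4^1/1! + e^(-4)*4^2/2! + e^(-4)*4^3/3!
≈ 0.0183156389 + 0.0732625556 + 0.1465251111 + 0.1953668148
= 0.4334701204
≈ 0.433470

0.433470


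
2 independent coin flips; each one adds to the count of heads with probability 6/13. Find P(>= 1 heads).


P(at least one) = 1 - P(none)
P(none) = (1 - 6/13)^2 = (7/13)^2 = 49/169
P(at least one) = 1 - 49/169 = 120/169

120/169


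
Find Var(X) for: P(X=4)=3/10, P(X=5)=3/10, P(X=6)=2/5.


E[X] = 51/10, E[X^2] = 267/10
Var(X) = E[X^2] - (E[X])^2 = 267/10 - (51/10)^2 = 69/100

69/100


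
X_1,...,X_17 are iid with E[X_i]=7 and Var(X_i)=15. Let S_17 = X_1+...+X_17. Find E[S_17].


E[S_n] = n*E[X_1] = 17*7 = 119

119


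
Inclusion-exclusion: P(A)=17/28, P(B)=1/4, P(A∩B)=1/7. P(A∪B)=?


P(A∪B) = P(A) + P(B) - P(A∩B)
= 17/28 + 1/4 - 1/7 = 5/7

5/7


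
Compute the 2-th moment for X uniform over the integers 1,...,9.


E[X^2] = (1/9) * sum(x^2 for x=1..9)
= 285/9 = 95/3

95/3


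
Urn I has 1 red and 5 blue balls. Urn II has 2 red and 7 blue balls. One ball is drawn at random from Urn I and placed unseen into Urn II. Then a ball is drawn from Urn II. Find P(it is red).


P(transfer red) = 1/6; P(transfer blue) = 5/6
If red transferred: Urn II has 3 red of 10, so P(red|red moved) = 3/10
If blue transferred: Urn II has 2 red of 10, so P(red|blue moved) = 1/5
By total probability: P(red) = 1/6*3/10 + 5/6*1/5 = 13/60

13/60


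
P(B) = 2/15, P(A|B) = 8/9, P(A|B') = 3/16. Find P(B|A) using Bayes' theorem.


P(A) = P(A|B)P(B) + P(A|B')P(B') = 8/9*2/15 + 3/16*13/15 = 607/2160
P(B|A) = P(A|B)P(B)/P(A) = (16/135)/(607/2160) = 256/607

256/607


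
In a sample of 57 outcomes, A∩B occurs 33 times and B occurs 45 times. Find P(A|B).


P(A|B) = P(A∩B)/P(B) = (33/57)/(45/57) = 33/45 = 11/15

11/15


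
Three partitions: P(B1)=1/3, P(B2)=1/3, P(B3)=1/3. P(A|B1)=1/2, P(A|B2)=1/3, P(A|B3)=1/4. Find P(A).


P(A) = P(A|B1)P(B1) + P(A|B2)P(B2) + P(A|B3)P(B3)
= 1/2*1/3 + 1/3*1/3 + 1/4*1/3
= 1/6 + 1/9 + 1/12 = 13/36

13/36


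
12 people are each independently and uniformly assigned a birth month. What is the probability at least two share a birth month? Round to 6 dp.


P(all different) = prod((12-i)/12 for i=0..11) = 0.000054
P(at least one match) = 1 - 0.000054 = 0.999946

0.999946


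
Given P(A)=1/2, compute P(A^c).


P(A') = 1 - P(A) = 1 - 1/2 = 1/2

1/2


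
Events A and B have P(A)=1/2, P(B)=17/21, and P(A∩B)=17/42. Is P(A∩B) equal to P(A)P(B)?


P(A)*P(B) = 1/2*17/21 = 17/42
P(A∩B) = 17/42, which equals P(A)P(B), so independent

Yes, A and B are independent


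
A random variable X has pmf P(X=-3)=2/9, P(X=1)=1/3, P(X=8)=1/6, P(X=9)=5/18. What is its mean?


E[X] = sum(x * P(x))
= -3*2/9 + 1*1/3 + 8*1/6 + 9*5/18
= 7/2

7/2


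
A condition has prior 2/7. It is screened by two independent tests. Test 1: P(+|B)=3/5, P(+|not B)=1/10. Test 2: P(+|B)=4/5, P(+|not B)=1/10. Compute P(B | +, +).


After test 1: P(+) = 3/5*2/7 + 1/10*5/7 = 17/70
P(B|+) = (6/35)/(17/70) = 12/17
After test 2 (use post1 as new prior): P(+) = 4/5*12/17 + 1/10*5/17 = 101/170
P(B|+,+) = (48/85)/(101/170) = 96/101

96/101


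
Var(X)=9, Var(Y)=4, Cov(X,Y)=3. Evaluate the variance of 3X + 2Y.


Var(3X + 2Y) = 3^2*Var(X) + 2^2*Var(Y) + 2*3*2*Cov(X,Y)
= 9*9 + 4*4 + 12*3
= 81 + 16 + 36 = 133

133


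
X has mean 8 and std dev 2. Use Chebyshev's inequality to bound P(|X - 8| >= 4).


k = 4/2 = 2
Chebyshev: P(|X-mu| >= k*sigma) <= 1/k^2 = 1/2^2 = 1/4

1/4


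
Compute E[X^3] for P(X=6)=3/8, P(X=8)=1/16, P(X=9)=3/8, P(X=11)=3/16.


E[X^3] = sum(g(x)*P(x))
= 216*3/8 + 512*1/16 + 729*3/8 + 1331*3/16
= 10175/16

10175/16


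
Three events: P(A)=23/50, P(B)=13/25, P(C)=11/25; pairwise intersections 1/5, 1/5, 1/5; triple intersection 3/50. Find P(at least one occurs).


P(A∪B∪C) = P(A)+P(B)+P(C) - P(AB)-P(AC)-P(BC) + P(ABC)
= 23/50+13/25+11/25 - 1/5-1/5-1/5 + 3/50
= 22/25

22/25


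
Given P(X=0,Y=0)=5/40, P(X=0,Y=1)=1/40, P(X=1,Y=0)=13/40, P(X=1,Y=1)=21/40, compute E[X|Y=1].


P(Y=1) = 22/40
E[X|Y=1] = (0*1 + 1*21)/22 = 21/22

21/22


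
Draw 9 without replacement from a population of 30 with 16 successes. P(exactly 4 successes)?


P(X=4) = C(16,4)*C(14,5) / C(30,9)
= 1820*2002 / 14307150
= 3643640/14307150 = 2548/10005

2548/10005


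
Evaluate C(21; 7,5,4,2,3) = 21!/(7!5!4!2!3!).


21! = 51090942171709440000
Denominator: 7!=5040 * 5!=120 * 4!=24 * 2!=2 * 3!=6
Coefficient = 51090942171709440000 / 174182400 = 293318625600

293318625600


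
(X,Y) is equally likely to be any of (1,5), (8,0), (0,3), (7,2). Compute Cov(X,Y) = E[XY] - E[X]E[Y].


E[X]=4, E[Y]=5/2, E[XY]=19/4
Cov(X,Y) = E[XY] - E[X]E[Y] = 19/4 - 4*5/2 = -21/4

-21/4


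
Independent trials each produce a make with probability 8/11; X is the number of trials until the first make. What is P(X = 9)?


P(X=9) = (1-p)^8 * p = (3/11)^8 * 8/11
= 6561/214358881 * 8/11 = 52488/2357947691

52488/2357947691


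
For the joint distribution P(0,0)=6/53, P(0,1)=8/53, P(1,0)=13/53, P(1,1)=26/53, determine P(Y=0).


P(Y=0) = P(0,0)+P(1,0) = 6/53 + 13/53 = 19/53

19/53


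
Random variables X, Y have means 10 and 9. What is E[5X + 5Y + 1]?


E[5X + 5Y + 1] = 5*E[X] + 5*E[Y] + 1
= (5)*(10) + (5)*(9) + (1)
= 50 + 45 + 1 = 96

96


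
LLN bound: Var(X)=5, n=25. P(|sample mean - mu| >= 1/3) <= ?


Var(Xbar) = Var(X)/n = 5/25
Chebyshev: P(|Xbar-mu| >= 1/3) <= Var(Xbar)/(1/3)^2 = (1/5)/(1/9) = 9/5
Bound exceeds 1, so trivial bound: 1

1


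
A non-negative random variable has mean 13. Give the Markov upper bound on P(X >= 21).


Markov: P(X >= a) <= E[X]/a
P(X >= 21) <= 13/21

13/21


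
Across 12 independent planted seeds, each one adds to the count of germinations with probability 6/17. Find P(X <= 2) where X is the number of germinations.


P(X<=2) = P(X=0) + P(X=1) + P(X=2)
= 3138428376721/582622237229761 + 20542440283992/582622237229761 + 61627320851976/582622237229761
= 85308189512689/582622237229761

85308189512689/582622237229761


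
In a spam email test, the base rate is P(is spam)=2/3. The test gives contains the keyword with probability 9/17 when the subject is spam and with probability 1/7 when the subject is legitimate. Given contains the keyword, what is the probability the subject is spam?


P(A) = P(A|B)P(B) + P(A|B')P(B') = 9/17*2/3 + 1/7*1/3 = 143/357
P(B|A) = P(A|B)P(B)/P(A) = (6/17)/(143/357) = 126/143

126/143


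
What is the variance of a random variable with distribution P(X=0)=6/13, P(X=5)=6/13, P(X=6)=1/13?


E[X] = 36/13, E[X^2] = 186/13
Var(X) = E[X^2] - (E[X])^2 = 186/13 - (36/13)^2 = 1122/169

1122/169


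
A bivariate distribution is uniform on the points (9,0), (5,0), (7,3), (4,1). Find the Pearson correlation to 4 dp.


Cov(X,Y) = 0.0000, Var(X) = 3.6875, Var(Y) = 1.5000
rho = Cov/(sqrt(VarX)*sqrt(VarY)) = 0.0000

0.0000


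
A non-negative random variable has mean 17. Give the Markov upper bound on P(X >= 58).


Markov: P(X >= a) <= E[X]/a
P(X >= 58) <= 17/58

17/58


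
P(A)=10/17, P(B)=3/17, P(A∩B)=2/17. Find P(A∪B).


P(A∪B) = P(A) + P(B) - P(A∩B)
= 10/17 + 3/17 - 2/17 = 11/17

11/17


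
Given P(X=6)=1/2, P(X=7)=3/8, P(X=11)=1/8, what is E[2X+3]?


E[2X+3] = sum(g(x)*P(x))
= 15*1/2 + 17*3/8 + 25*1/8
= 17

17


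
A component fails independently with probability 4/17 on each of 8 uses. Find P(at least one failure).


P(at least one) = 1 - P(none)
P(none) = (1 - 4/17)^8 = (13/17)^8 = 815730721/6975757441
P(at least one) = 1 - 815730721/6975757441 = 6160026720/6975757441

6160026720/6975757441


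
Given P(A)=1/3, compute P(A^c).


P(A') = 1 - P(A) = 1 - 1/3 = 2/3

2/3


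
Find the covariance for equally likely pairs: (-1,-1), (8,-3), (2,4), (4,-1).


E[X]=13/4, E[Y]=-1/4, E[XY]=-19/4
Cov(X,Y) = E[XY] - E[X]E[Y] = -19/4 - 13/4*-1/4 = -63/16

-63/16


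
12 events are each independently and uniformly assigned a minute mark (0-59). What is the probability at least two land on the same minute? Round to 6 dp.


P(all different) = prod((60-i)/60 for i=0..11) = 0.307929
P(at least one match) = 1 - 0.307929 = 0.692071

0.692071


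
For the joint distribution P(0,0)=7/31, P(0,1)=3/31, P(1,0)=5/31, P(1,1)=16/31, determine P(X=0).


P(X=0) = P(0,0)+P(0,1) = 7/31 + 3/31 = 10/31

10/31


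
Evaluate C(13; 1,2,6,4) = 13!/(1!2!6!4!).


13! = 6227020800
Denominator: 1!=1 * 2!=2 * 6!=720 * 4!=24
Coefficient = 6227020800 / 34560 = 180180

180180


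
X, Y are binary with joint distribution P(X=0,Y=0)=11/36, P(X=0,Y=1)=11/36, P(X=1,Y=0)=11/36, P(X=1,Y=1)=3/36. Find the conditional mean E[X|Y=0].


P(Y=0) = 22/36
E[X|Y=0] = (0*11 + 1*11)/22 = 11/22 = 1/2

1/2


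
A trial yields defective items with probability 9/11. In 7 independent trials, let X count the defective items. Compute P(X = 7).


P(X=7) = C(7,7) * p^7 * (1-p)^0
= 1 * 4782969/19487171 * 1
= 4782969/19487171

4782969/19487171


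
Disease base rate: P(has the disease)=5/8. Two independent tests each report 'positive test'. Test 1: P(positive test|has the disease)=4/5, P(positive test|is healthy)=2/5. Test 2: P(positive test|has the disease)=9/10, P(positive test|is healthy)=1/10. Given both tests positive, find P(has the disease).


After test 1: P(+) = 4/5*5/8 + 2/5*3/8 = 13/20
P(B|+) = (1/2)/(13/20) = 10/13
After test 2 (use post1 as new prior): P(+) = 9/10*10/13 + 1/10*3/13 = 93/130
P(B|+,+) = (9/13)/(93/130) = 30/31

30/31


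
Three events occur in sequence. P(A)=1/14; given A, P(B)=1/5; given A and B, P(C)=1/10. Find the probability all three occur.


P(A∩B∩C) = P(A) * P(B|A) * P(C|A∩B)
= 1/14 * 1/5 * 1/10
= 1/70 * 1/10 = 1/700

1/700


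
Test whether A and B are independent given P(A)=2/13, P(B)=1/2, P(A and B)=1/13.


P(A)*P(B) = 2/13*1/2 = 1/13
P(A∩B) = 1/13, which equals P(A)P(B), so independent

Yes, A and B are independent


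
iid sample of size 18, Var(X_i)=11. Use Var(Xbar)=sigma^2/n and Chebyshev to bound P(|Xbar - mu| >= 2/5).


Var(Xbar) = Var(X)/n = 11/18
Chebyshev: P(|Xbar-mu| >= 2/5) <= Var(Xbar)/(2/5)^2 = (11/18)/(4/25) = 275/72
Bound exceeds 1, so trivial bound: 1

1


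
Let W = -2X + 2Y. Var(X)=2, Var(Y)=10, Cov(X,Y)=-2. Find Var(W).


Var(-2X + 2Y) = (-2)^2*Var(X) + 2^2*Var(Y) + 2*(-2)*2*Cov(X,Y)
= 4*2 + 4*10 - 8*(-2)
= 8 + 40 + 16 = 64

64


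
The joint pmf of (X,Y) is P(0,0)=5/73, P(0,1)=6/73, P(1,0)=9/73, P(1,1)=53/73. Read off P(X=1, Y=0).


Read from table: P(X=1, Y=0) = 9/73

9/73


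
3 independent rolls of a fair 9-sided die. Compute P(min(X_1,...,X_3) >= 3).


P(min >= 3) = P(all X_i >= 3) = (P(X_1 >= 3))^3
= (7/9)^3 = 343/729

343/729


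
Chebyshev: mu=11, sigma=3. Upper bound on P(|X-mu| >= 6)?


k = 6/3 = 2
Chebyshev: P(|X-mu| >= k*sigma) <= 1/k^2 = 1/2^2 = 1/4

1/4


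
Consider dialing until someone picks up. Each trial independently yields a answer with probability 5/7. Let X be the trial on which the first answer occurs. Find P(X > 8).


P(X > 8) = P(first 8 trials all fail) = (1-p)^8 = (2/7)^8 = 256/5764801

256/5764801


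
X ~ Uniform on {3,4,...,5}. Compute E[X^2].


E[X^2] = (1/3) * sum(x^2 for x=3..5)
= 50/3

50/3


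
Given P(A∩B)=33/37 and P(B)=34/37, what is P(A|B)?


P(A|B) = P(A∩B)/P(B) = (33/37)/(34/37) = 33/34

33/34


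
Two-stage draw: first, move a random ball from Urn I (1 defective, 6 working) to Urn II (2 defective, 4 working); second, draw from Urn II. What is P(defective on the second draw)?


P(transfer defective) = 1/7; P(transfer working) = 6/7
If defective transferred: Urn II has 3 defective of 7, so P(defective|defective moved) = 3/7
If working transferred: Urn II has 2 defective of 7, so P(defective|working moved) = 2/7
By total probability: P(defective) = 1/7*3/7 + 6/7*2/7 = 15/49

15/49


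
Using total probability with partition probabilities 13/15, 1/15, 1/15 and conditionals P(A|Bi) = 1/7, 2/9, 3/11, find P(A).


P(A) = P(A|B1)P(B1) + P(A|B2)P(B2) + P(A|B3)P(B3)
= 1/7*13/15 + 2/9*1/15 + 3/11*1/15
= 13/105 + 2/135 + 1/55 = 326/2079

326/2079


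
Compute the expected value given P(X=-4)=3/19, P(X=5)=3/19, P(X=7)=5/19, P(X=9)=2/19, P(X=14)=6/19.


E[X] = sum(x * P(x))
= -4*3/19 + 5*3/19 + 7*5/19 + 9*2/19 + 14*6/19
= 140/19

140/19


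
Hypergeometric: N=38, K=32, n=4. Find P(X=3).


P(X=3) = C(32,3)*C(6,1) / C(38,4)
= 4960*6 / 73815
= 29760/73815 = 1984/4921

1984/4921


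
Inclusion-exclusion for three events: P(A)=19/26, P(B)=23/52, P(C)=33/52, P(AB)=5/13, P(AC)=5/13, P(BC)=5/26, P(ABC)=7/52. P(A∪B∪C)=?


P(A∪B∪C) = P(A)+P(B)+P(C) - P(AB)-P(AC)-P(BC) + P(ABC)
= 19/26+23/52+33/52 - 5/13-5/13-5/26 + 7/52
= 51/52

51/52


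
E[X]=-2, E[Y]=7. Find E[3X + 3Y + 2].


E[3X + 3Y + 2] = 3*E[X] + 3*E[Y] + 2
= (3)*(-2) + (3)*(7) + (2)
= -6 + 21 + 2 = 17

17


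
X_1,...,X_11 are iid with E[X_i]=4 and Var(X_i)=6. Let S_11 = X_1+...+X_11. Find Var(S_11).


By independence, Var(S_n) = n*Var(X_1) = 11*6 = 66

66


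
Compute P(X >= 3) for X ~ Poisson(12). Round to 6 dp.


P(X>=3) = 1 - P(X<=2) = 1 - (e^(-12)*12^0/0! + e^(-12)*12^1/1! + e^(-12)*12^2/2!)
≈ 1 - (0.0000061442 + 0.0000737305 + 0.0004423833)
= 1 - 0.0005222580 = 0.9994777420
≈ 0.999478

0.999478


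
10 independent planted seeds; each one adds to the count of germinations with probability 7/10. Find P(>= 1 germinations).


P(at least one) = 1 - P(none)
P(none) = (1 - 7/10)^10 = (3/10)^10 = 59049/10000000000
P(at least one) = 1 - 59049/10000000000 = 9999940951/10000000000

9999940951/10000000000


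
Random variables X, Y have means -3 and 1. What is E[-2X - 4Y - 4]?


E[-2X - 4Y - 4] = -2*E[X] - 4*E[Y] - 4
= (-2)*(-3) + (-4)*(1) + (-4)
= 6 - 4 - 4 = -2

-2


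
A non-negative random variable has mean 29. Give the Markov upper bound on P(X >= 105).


Markov: P(X >= a) <= E[X]/a
P(X >= 105) <= 29/105

29/105


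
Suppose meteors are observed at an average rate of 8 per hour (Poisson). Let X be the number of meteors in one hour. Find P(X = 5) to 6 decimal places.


P(X=5) = e^(-8) * 8^5 / 5!
≈ 0.0003354626279 * 32768 / 120
≈ 0.091604

0.091604


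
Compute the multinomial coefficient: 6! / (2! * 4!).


6! = 720
Denominator: 2!=2 * 4!=24
Coefficient = 720 / 48 = 15

15


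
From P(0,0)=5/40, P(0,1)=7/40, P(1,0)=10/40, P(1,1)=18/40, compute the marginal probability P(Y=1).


P(Y=1) = P(0,1)+P(1,1) = 7/40 + 18/40 = 25/40 = 5/8

5/8


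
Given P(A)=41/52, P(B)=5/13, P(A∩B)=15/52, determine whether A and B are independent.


P(A)*P(B) = 41/52*5/13 = 205/676
P(A∩B) = 15/52 != 205/676, so not independent

No, A and B are not independent


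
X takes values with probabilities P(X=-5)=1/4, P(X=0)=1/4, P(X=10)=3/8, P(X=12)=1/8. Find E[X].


E[X] = sum(x * P(x))
= -5*1/4 + 0*1/4 + 10*3/8 + 12*1/8
= 4

4


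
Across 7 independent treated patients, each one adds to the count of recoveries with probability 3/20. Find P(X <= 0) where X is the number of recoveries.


P(X<=0) = P(X=0)
= 410338673/1280000000
= 410338673/1280000000

410338673/1280000000


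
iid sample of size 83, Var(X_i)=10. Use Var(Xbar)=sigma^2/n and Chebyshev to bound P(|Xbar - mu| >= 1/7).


Var(Xbar) = Var(X)/n = 10/83
Chebyshev: P(|Xbar-mu| >= 1/7) <= Var(Xbar)/(1/7)^2 = (10/83)/(1/49) = 490/83
Bound exceeds 1, so trivial bound: 1

1


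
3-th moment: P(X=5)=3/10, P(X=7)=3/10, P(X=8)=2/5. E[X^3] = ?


E[X^3] = sum(x^3 * P(x))
= 125*3/10 + 343*3/10 + 512*2/5
= 1726/5

1726/5


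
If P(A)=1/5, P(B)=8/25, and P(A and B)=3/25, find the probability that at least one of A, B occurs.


P(A∪B) = P(A) + P(B) - P(A∩B)
= 1/5 + 8/25 - 3/25 = 2/5

2/5


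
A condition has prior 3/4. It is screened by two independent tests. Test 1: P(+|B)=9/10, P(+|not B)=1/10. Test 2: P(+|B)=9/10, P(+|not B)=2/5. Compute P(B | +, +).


After test 1: P(+) = 9/10*3/4 + 1/10*1/4 = 7/10
P(B|+) = (27/40)/(7/10) = 27/28
After test 2 (use post1 as new prior): P(+) = 9/10*27/28 + 2/5*1/28 = 247/280
P(B|+,+) = (243/280)/(247/280) = 243/247

243/247


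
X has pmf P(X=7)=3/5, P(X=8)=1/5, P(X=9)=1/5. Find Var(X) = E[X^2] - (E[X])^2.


E[X] = 38/5, E[X^2] = 292/5
Var(X) = E[X^2] - (E[X])^2 = 292/5 - (38/5)^2 = 16/25

16/25


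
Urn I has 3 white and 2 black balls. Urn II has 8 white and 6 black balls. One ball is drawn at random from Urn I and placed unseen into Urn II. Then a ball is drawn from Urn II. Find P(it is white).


P(transfer white) = 3/5; P(transfer black) = 2/5
If white transferred: Urn II has 9 white of 15, so P(white|white moved) = 3/5
If black transferred: Urn II has 8 white of 15, so P(white|black moved) = 8/15
By total probability: P(white) = 3/5*3/5 + 2/5*8/15 = 43/75

43/75


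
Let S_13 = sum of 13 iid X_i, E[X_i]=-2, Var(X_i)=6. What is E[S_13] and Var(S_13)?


E[S_n] = n*mu = 13*-2 = -26
Var(S_n) = n*sigma^2 = 13*6 = 78

E[S_13]=-26, Var(S_13)=78


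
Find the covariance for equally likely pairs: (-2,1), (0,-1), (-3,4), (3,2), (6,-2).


E[X]=4/5, E[Y]=4/5, E[XY]=-4
Cov(X,Y) = E[XY] - E[X]E[Y] = -4 - 4/5*4/5 = -116/25

-116/25


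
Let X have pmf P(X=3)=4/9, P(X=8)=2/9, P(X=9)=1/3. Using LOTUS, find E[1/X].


E[1/X] = sum(g(x)*P(x))
= 1/3*4/9 + 1/8*2/9 + 1/9*1/3
= 23/108

23/108


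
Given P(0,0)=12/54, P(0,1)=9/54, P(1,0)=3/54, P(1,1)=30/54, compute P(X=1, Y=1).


Read from table: P(X=1, Y=1) = 30/54 = 5/9

5/9


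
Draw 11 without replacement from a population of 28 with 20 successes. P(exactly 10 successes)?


P(X=10) = C(20,10)*C(8,1) / C(28,11)
= 184756*8 / 21474180
= 1478048/21474180 = 1496/21735

1496/21735


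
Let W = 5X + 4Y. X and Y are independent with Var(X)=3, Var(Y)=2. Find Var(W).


Independence => Cov(X,Y)=0
Var(5X + 4Y) = 5^2*Var(X) + 4^2*Var(Y)
= 25*3 + 16*2 = 107

107


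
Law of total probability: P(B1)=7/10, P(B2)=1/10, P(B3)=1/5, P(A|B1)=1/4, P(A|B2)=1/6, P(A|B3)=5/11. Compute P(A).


P(A) = P(A|B1)P(B1) + P(A|B2)P(B2) + P(A|B3)P(B3)
= 1/4*7/10 + 1/6*1/10 + 5/11*1/5
= 7/40 + 1/60 + 1/11 = 373/1320

373/1320


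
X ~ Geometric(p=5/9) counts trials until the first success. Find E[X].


For geometric (trials until first success), E[X] = 1/p = 1/(5/9) = 9/5

9/5


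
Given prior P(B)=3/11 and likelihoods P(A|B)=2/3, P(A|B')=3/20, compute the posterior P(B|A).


P(A) = P(A|B)P(B) + P(A|B')P(B') = 2/3*3/11 + 3/20*8/11 = 16/55
P(B|A) = P(A|B)P(B)/P(A) = (2/11)/(16/55) = 5/8

5/8


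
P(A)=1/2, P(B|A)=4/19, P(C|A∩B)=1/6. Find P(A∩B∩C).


P(A∩B∩C) = P(A) * P(B|A) * P(C|A∩B)
= 1/2 * 4/19 * 1/6
= 2/19 * 1/6 = 1/57

1/57


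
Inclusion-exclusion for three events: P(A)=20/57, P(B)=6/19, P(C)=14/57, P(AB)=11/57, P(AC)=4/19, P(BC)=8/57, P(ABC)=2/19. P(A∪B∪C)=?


P(A∪B∪C) = P(A)+P(B)+P(C) - P(AB)-P(AC)-P(BC) + P(ABC)
= 20/57+6/19+14/57 - 11/57-4/19-8/57 + 2/19
= 9/19

9/19


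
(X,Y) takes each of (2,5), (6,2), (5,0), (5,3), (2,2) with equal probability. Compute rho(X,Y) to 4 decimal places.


Cov(X,Y) = -1.4000, Var(X) = 2.8000, Var(Y) = 2.6400
rho = Cov/(sqrt(VarX)*sqrt(VarY)) = -0.5149

-0.5149


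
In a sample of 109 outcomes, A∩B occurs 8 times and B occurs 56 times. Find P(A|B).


P(A|B) = P(A∩B)/P(B) = (8/109)/(56/109) = 8/56 = 1/7

1/7


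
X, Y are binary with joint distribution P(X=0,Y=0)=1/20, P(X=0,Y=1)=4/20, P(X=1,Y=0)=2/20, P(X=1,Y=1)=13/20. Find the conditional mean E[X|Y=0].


P(Y=0) = 3/20
E[X|Y=0] = (0*1 + 1*2)/3 = 2/3

2/3


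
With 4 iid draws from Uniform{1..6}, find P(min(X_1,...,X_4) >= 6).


P(min >= 6) = P(all X_i >= 6) = (P(X_1 >= 6))^4
= (1/6)^4 = 1/1296

1/1296


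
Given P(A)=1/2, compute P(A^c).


P(A') = 1 - P(A) = 1 - 1/2 = 1/2

1/2


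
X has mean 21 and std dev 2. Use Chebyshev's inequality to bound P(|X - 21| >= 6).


k = 6/2 = 3
Chebyshev: P(|X-mu| >= k*sigma) <= 1/k^2 = 1/3^2 = 1/9

1/9


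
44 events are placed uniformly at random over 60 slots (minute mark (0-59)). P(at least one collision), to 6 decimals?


P(all different) = prod((60-i)/60 for i=0..43) = 0.000000
P(at least one match) = 1 - 0.000000 = 1.000000

1.000000


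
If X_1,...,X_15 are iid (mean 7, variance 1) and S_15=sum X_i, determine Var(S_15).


By independence, Var(S_n) = n*Var(X_1) = 15*1 = 15

15


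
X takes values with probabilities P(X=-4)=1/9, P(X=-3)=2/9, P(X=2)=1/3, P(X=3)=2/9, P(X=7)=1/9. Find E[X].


E[X] = sum(x * P(x))
= -4*1/9 - 3*2/9 + 2*1/3 + 3*2/9 + 7*1/9
= 1

1


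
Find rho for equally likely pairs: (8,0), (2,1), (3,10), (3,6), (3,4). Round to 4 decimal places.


Cov(X,Y) = -3.5600, Var(X) = 4.5600, Var(Y) = 12.9600
rho = Cov/(sqrt(VarX)*sqrt(VarY)) = -0.4631

-0.4631


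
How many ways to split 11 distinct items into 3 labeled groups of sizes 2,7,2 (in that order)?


11! = 39916800
Denominator: 2!=2 * 7!=5040 * 2!=2
Coefficient = 39916800 / 20160 = 1980

1980


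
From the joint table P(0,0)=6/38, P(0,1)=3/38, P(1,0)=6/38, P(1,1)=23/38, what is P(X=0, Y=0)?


Read from table: P(X=0, Y=0) = 6/38 = 3/19

3/19


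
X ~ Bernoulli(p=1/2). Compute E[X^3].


For Bernoulli: X in {0,1}
E[X^3] = 0^3*(1-1/2) + 1^3*1/2 = 1/2

1/2


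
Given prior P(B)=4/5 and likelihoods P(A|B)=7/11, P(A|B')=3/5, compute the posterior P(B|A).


P(A) = P(A|B)P(B) + P(A|B')P(B') = 7/11*4/5 + 3/5*1/5 = 173/275
P(B|A) = P(A|B)P(B)/P(A) = (28/55)/(173/275) = 140/173

140/173


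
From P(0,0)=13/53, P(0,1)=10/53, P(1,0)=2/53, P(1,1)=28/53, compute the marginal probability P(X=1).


P(X=1) = P(1,0)+P(1,1) = 2/53 + 28/53 = 30/53

30/53


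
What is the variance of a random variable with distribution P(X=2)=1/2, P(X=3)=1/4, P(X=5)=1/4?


E[X] = 3, E[X^2] = 21/2
Var(X) = E[X^2] - (E[X])^2 = 21/2 - (3)^2 = 3/2

3/2


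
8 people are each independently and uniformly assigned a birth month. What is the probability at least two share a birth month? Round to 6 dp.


P(all different) = prod((12-i)/12 for i=0..7) = 0.046417
P(at least one match) = 1 - 0.046417 = 0.953583

0.953583


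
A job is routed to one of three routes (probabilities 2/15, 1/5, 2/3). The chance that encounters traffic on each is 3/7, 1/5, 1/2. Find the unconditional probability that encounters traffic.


P(A) = P(A|B1)P(B1) + P(A|B2)P(B2) + P(A|B3)P(B3)
= 3/7*2/15 + 1/5*1/5 + 1/2*2/3
= 2/35 + 1/25 + 1/3 = 226/525

226/525


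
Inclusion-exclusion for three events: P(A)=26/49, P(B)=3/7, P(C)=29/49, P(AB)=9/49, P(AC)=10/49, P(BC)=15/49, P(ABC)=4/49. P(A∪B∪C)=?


P(A∪B∪C) = P(A)+P(B)+P(C) - P(AB)-P(AC)-P(BC) + P(ABC)
= 26/49+3/7+29/49 - 9/49-10/49-15/49 + 4/49
= 46/49

46/49


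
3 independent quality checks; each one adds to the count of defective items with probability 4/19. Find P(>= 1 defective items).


P(at least one) = 1 - P(none)
P(none) = (1 - 4/19)^3 = (15/19)^3 = 3375/6859
P(at least one) = 1 - 3375/6859 = 3484/6859

3484/6859


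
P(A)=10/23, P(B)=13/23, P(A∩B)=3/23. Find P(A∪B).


P(A∪B) = P(A) + P(B) - P(A∩B)
= 10/23 + 13/23 - 3/23 = 20/23

20/23


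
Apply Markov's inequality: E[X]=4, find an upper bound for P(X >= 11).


Markov: P(X >= a) <= E[X]/a
P(X >= 11) <= 4/11

4/11


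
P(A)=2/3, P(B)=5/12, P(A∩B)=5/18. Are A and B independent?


P(A)*P(B) = 2/3*5/12 = 5/18
P(A∩B) = 5/18, which equals P(A)P(B), so independent

Yes, A and B are independent


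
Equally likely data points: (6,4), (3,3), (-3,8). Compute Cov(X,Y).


E[X]=2, E[Y]=5, E[XY]=3
Cov(X,Y) = E[XY] - E[X]E[Y] = 3 - 2*5 = -7

-7


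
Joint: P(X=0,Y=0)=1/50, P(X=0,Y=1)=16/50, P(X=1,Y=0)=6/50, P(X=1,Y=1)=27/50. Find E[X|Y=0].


P(Y=0) = 7/50
E[X|Y=0] = (0*1 + 1*6)/7 = 6/7

6/7


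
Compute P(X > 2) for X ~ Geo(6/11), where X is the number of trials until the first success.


P(X > 2) = P(first 2 trials all fail) = (1-p)^2 = (5/11)^2 = 25/121

25/121


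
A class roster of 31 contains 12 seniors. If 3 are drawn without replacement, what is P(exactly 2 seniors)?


P(X=2) = C(12,2)*C(19,1) / C(31,3)
= 66*19 / 4495
= 1254/4495

1254/4495


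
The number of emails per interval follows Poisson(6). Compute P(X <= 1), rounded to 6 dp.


P(X<=1) = e^(-6)*6^0/0! + e^(-6)*6^1/1!
≈ 0.0024787522 + 0.0148725131
= 0.0173512653
≈ 0.017351

0.017351


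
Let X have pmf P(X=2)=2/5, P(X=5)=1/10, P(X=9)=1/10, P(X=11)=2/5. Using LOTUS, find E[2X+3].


E[2X+3] = sum(g(x)*P(x))
= 7*2/5 + 13*1/10 + 21*1/10 + 25*2/5
= 81/5

81/5


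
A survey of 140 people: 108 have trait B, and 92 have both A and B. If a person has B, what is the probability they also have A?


P(A|B) = P(A∩B)/P(B) = (92/140)/(108/140) = 92/108 = 23/27

23/27


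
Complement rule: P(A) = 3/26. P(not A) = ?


P(A') = 1 - P(A) = 1 - 3/26 = 23/26

23/26


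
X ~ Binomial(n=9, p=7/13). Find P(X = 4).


P(X=4) = C(9,4) * p^4 * (1-p)^5
= 126 * 2401/28561 * 7776/371293
= 2352442176/10604499373

2352442176/10604499373


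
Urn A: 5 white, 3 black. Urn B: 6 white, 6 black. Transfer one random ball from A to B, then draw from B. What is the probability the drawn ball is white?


P(transfer white) = 5/8; P(transfer black) = 3/8
If white transferred: Urn II has 7 white of 13, so P(white|white moved) = 7/13
If black transferred: Urn II has 6 white of 13, so P(white|black moved) = 6/13
By total probability: P(white) = 5/8*7/13 + 3/8*6/13 = 53/104

53/104


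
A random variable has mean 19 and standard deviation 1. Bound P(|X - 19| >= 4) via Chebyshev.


k = 4/1 = 4
Chebyshev: P(|X-mu| >= k*sigma) <= 1/k^2 = 1/4^2 = 1/16

1/16


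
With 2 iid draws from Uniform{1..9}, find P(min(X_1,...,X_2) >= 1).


P(min >= 1) = P(all X_i >= 1) = (P(X_1 >= 1))^2
= (9/9)^2 = 1^2 = 1

1


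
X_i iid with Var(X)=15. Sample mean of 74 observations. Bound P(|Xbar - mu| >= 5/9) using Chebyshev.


Var(Xbar) = Var(X)/n = 15/74
Chebyshev: P(|Xbar-mu| >= 5/9) <= Var(Xbar)/(5/9)^2 = (15/74)/(25/81) = 243/370

243/370
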